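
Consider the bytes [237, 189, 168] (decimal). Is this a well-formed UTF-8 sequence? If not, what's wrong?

Structurally a 3-byte sequence; payload = 0xDF68.
But 0xDF68 is in U+D800–U+DFFF, the surrogate range. Surrogates are not Unicode scalar values and are forbidden in UTF-8.

invalid (encodes a surrogate (U+D800–U+DFFF))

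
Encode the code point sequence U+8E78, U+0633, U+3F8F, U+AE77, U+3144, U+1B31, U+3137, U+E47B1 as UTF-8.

E8 B9 B8 D8 B3 E3 BE 8F EA B9 B7 E3 85 84 E1 AC B1 E3 84 B7 F3 A4 9E B1

U+8E78: 3-byte form → E8 B9 B8.
U+0633: 2-byte form → D8 B3.
U+3F8F: 3-byte form → E3 BE 8F.
U+AE77: 3-byte form → EA B9 B7.
U+3144: 3-byte form → E3 85 84.
U+1B31: 3-byte form → E1 AC B1.
U+3137: 3-byte form → E3 84 B7.
U+E47B1: 4-byte form → F3 A4 9E B1.
Concatenated (24 bytes): E8 B9 B8 D8 B3 E3 BE 8F EA B9 B7 E3 85 84 E1 AC B1 E3 84 B7 F3 A4 9E B1.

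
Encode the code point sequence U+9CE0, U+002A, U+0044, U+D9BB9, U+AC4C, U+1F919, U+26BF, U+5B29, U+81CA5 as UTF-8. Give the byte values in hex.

U+9CE0: 3-byte form → E9 B3 A0.
U+002A: 1-byte form → 2A.
U+0044: 1-byte form → 44.
U+D9BB9: 4-byte form → F3 99 AE B9.
U+AC4C: 3-byte form → EA B1 8C.
U+1F919: 4-byte form → F0 9F A4 99.
U+26BF: 3-byte form → E2 9A BF.
U+5B29: 3-byte form → E5 AC A9.
U+81CA5: 4-byte form → F2 81 B2 A5.
Concatenated (26 bytes): E9 B3 A0 2A 44 F3 99 AE B9 EA B1 8C F0 9F A4 99 E2 9A BF E5 AC A9 F2 81 B2 A5.

E9 B3 A0 2A 44 F3 99 AE B9 EA B1 8C F0 9F A4 99 E2 9A BF E5 AC A9 F2 81 B2 A5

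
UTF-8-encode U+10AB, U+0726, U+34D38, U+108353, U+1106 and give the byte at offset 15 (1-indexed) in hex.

0x84

1-indexed offset 15 is 0-indexed offset 14.
U+10AB → 3-byte form E1 82 AB at offsets 0–2.
U+0726 → 2-byte form DC A6 at offsets 3–4.
U+34D38 → 4-byte form F0 B4 B4 B8 at offsets 5–8.
U+108353 → 4-byte form F4 88 8D 93 at offsets 9–12.
U+1106 → 3-byte form E1 84 86 at offsets 13–15.
Offset 14 falls in char 5's range; it's byte 2 of E1 84 86 = 0x84.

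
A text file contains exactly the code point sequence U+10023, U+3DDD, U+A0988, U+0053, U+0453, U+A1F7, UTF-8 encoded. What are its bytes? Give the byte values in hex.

U+10023: 4-byte form → F0 90 80 A3.
U+3DDD: 3-byte form → E3 B7 9D.
U+A0988: 4-byte form → F2 A0 A6 88.
U+0053: 1-byte form → 53.
U+0453: 2-byte form → D1 93.
U+A1F7: 3-byte form → EA 87 B7.
Concatenated (17 bytes): F0 90 80 A3 E3 B7 9D F2 A0 A6 88 53 D1 93 EA 87 B7.

F0 90 80 A3 E3 B7 9D F2 A0 A6 88 53 D1 93 EA 87 B7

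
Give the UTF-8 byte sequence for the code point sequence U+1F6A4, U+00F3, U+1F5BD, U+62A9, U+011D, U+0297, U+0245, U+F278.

U+1F6A4: 4-byte form → F0 9F 9A A4.
U+00F3: 2-byte form → C3 B3.
U+1F5BD: 4-byte form → F0 9F 96 BD.
U+62A9: 3-byte form → E6 8A A9.
U+011D: 2-byte form → C4 9D.
U+0297: 2-byte form → CA 97.
U+0245: 2-byte form → C9 85.
U+F278: 3-byte form → EF 89 B8.
Concatenated (22 bytes): F0 9F 9A A4 C3 B3 F0 9F 96 BD E6 8A A9 C4 9D CA 97 C9 85 EF 89 B8.

F0 9F 9A A4 C3 B3 F0 9F 96 BD E6 8A A9 C4 9D CA 97 C9 85 EF 89 B8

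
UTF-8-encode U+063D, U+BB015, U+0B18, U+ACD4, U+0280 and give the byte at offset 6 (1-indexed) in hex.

0x95

1-indexed offset 6 is 0-indexed offset 5.
U+063D → 2-byte form D8 BD at offsets 0–1.
U+BB015 → 4-byte form F2 BB 80 95 at offsets 2–5.
Offset 5 falls in char 2's range; it's byte 4 of F2 BB 80 95 = 0x95.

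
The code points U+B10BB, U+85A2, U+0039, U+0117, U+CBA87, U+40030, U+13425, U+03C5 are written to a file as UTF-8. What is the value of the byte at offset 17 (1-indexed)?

0x80

1-indexed offset 17 is 0-indexed offset 16.
U+B10BB → 4-byte form F2 B1 82 BB at offsets 0–3.
U+85A2 → 3-byte form E8 96 A2 at offsets 4–6.
U+0039 → 1-byte form 39 at offsets 7–7.
U+0117 → 2-byte form C4 97 at offsets 8–9.
U+CBA87 → 4-byte form F3 8B AA 87 at offsets 10–13.
U+40030 → 4-byte form F1 80 80 B0 at offsets 14–17.
Offset 16 falls in char 6's range; it's byte 3 of F1 80 80 B0 = 0x80.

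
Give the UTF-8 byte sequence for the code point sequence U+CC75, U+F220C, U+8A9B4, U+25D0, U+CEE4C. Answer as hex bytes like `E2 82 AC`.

U+CC75: 3-byte form → EC B1 B5.
U+F220C: 4-byte form → F3 B2 88 8C.
U+8A9B4: 4-byte form → F2 8A A6 B4.
U+25D0: 3-byte form → E2 97 90.
U+CEE4C: 4-byte form → F3 8E B9 8C.
Concatenated (18 bytes): EC B1 B5 F3 B2 88 8C F2 8A A6 B4 E2 97 90 F3 8E B9 8C.

EC B1 B5 F3 B2 88 8C F2 8A A6 B4 E2 97 90 F3 8E B9 8C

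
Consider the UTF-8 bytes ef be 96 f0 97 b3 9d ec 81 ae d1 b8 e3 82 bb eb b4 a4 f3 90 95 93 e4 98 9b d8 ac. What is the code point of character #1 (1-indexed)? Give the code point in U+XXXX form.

U+FF96

Offset 0: leading byte 0xEF = 11101111 → 3-byte char #1 = EF BE 96.
Leading byte 0xEF = 11101111 matches 1110xxxx → 3-byte sequence.
Byte 1: 0xEF = 11101111, payload 1111 (4 bits).
Byte 2: 0xBE = 10111110 (10xxxxxx ✓), payload 111110.
Byte 3: 0x96 = 10010110 (10xxxxxx ✓), payload 010110.
Concatenate: 1111111110010110 = 0xFF96 (16 bits → U+FF96).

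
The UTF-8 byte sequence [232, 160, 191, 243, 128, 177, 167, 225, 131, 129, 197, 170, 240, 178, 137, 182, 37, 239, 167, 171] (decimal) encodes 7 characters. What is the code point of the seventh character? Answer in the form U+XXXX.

Offset 0: leading byte 0xE8 = 11101000 → 3-byte char #1 = E8 A0 BF.
Offset 3: leading byte 0xF3 = 11110011 → 4-byte char #2 = F3 80 B1 A7.
Offset 7: leading byte 0xE1 = 11100001 → 3-byte char #3 = E1 83 81.
Offset 10: leading byte 0xC5 = 11000101 → 2-byte char #4 = C5 AA.
Offset 12: leading byte 0xF0 = 11110000 → 4-byte char #5 = F0 B2 89 B6.
Offset 16: leading byte 0x25 = 00100101 → 1-byte char #6 = 25.
Offset 17: leading byte 0xEF = 11101111 → 3-byte char #7 = EF A7 AB.
Leading byte 0xEF = 11101111 matches 1110xxxx → 3-byte sequence.
Byte 1: 0xEF = 11101111, payload 1111 (4 bits).
Byte 2: 0xA7 = 10100111 (10xxxxxx ✓), payload 100111.
Byte 3: 0xAB = 10101011 (10xxxxxx ✓), payload 101011.
Concatenate: 1111100111101011 = 0xF9EB (16 bits → U+F9EB).

U+F9EB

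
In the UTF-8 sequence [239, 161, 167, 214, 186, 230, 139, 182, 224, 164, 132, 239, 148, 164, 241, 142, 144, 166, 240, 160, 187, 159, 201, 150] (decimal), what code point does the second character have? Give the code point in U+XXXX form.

U+05BA

Offset 0: leading byte 0xEF = 11101111 → 3-byte char #1 = EF A1 A7.
Offset 3: leading byte 0xD6 = 11010110 → 2-byte char #2 = D6 BA.
Leading byte 0xD6 = 11010110 matches 110xxxxx → 2-byte sequence.
Byte 1: 0xD6 = 11010110, payload 10110 (5 bits).
Byte 2: 0xBA = 10111010 (10xxxxxx ✓), payload 111010.
Concatenate: 10110111010 = 0x5BA (11 bits → U+05BA).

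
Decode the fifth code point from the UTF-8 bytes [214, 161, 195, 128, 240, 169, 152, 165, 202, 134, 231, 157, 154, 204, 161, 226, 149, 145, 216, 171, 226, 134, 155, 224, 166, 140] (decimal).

U+775A

Offset 0: leading byte 0xD6 = 11010110 → 2-byte char #1 = D6 A1.
Offset 2: leading byte 0xC3 = 11000011 → 2-byte char #2 = C3 80.
Offset 4: leading byte 0xF0 = 11110000 → 4-byte char #3 = F0 A9 98 A5.
Offset 8: leading byte 0xCA = 11001010 → 2-byte char #4 = CA 86.
Offset 10: leading byte 0xE7 = 11100111 → 3-byte char #5 = E7 9D 9A.
Leading byte 0xE7 = 11100111 matches 1110xxxx → 3-byte sequence.
Byte 1: 0xE7 = 11100111, payload 0111 (4 bits).
Byte 2: 0x9D = 10011101 (10xxxxxx ✓), payload 011101.
Byte 3: 0x9A = 10011010 (10xxxxxx ✓), payload 011010.
Concatenate: 0111011101011010 = 0x775A (16 bits → U+775A).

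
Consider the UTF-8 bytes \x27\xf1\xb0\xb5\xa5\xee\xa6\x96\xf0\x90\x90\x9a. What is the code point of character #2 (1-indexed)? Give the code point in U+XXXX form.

Offset 0: leading byte 0x27 = 00100111 → 1-byte char #1 = 27.
Offset 1: leading byte 0xF1 = 11110001 → 4-byte char #2 = F1 B0 B5 A5.
Leading byte 0xF1 = 11110001 matches 11110xxx → 4-byte sequence.
Byte 1: 0xF1 = 11110001, payload 001 (3 bits).
Byte 2: 0xB0 = 10110000 (10xxxxxx ✓), payload 110000.
Byte 3: 0xB5 = 10110101 (10xxxxxx ✓), payload 110101.
Byte 4: 0xA5 = 10100101 (10xxxxxx ✓), payload 100101.
Concatenate: 001110000110101100101 = 0x70D65 (21 bits → U+70D65).

U+70D65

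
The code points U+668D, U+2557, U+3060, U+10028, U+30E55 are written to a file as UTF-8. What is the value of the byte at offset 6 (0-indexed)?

U+668D → 3-byte form E6 9A 8D at offsets 0–2.
U+2557 → 3-byte form E2 95 97 at offsets 3–5.
U+3060 → 3-byte form E3 81 A0 at offsets 6–8.
Offset 6 falls in char 3's range; it's byte 1 of E3 81 A0 = 0xE3.

0xE3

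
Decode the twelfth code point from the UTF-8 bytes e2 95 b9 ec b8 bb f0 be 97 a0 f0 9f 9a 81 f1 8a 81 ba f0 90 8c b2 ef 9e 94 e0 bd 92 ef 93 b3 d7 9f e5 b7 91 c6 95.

U+0195

Offset 0: leading byte 0xE2 = 11100010 → 3-byte char #1 = E2 95 B9.
Offset 3: leading byte 0xEC = 11101100 → 3-byte char #2 = EC B8 BB.
Offset 6: leading byte 0xF0 = 11110000 → 4-byte char #3 = F0 BE 97 A0.
Offset 10: leading byte 0xF0 = 11110000 → 4-byte char #4 = F0 9F 9A 81.
Offset 14: leading byte 0xF1 = 11110001 → 4-byte char #5 = F1 8A 81 BA.
Offset 18: leading byte 0xF0 = 11110000 → 4-byte char #6 = F0 90 8C B2.
Offset 22: leading byte 0xEF = 11101111 → 3-byte char #7 = EF 9E 94.
Offset 25: leading byte 0xE0 = 11100000 → 3-byte char #8 = E0 BD 92.
Offset 28: leading byte 0xEF = 11101111 → 3-byte char #9 = EF 93 B3.
Offset 31: leading byte 0xD7 = 11010111 → 2-byte char #10 = D7 9F.
Offset 33: leading byte 0xE5 = 11100101 → 3-byte char #11 = E5 B7 91.
Offset 36: leading byte 0xC6 = 11000110 → 2-byte char #12 = C6 95.
Leading byte 0xC6 = 11000110 matches 110xxxxx → 2-byte sequence.
Byte 1: 0xC6 = 11000110, payload 00110 (5 bits).
Byte 2: 0x95 = 10010101 (10xxxxxx ✓), payload 010101.
Concatenate: 00110010101 = 0x195 (11 bits → U+0195).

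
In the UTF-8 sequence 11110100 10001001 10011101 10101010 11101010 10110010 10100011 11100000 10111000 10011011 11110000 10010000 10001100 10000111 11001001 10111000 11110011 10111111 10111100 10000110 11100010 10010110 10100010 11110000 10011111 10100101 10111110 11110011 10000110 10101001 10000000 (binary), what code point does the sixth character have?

Offset 0: leading byte 0xF4 = 11110100 → 4-byte char #1 = F4 89 9D AA.
Offset 4: leading byte 0xEA = 11101010 → 3-byte char #2 = EA B2 A3.
Offset 7: leading byte 0xE0 = 11100000 → 3-byte char #3 = E0 B8 9B.
Offset 10: leading byte 0xF0 = 11110000 → 4-byte char #4 = F0 90 8C 87.
Offset 14: leading byte 0xC9 = 11001001 → 2-byte char #5 = C9 B8.
Offset 16: leading byte 0xF3 = 11110011 → 4-byte char #6 = F3 BF BC 86.
Leading byte 0xF3 = 11110011 matches 11110xxx → 4-byte sequence.
Byte 1: 0xF3 = 11110011, payload 011 (3 bits).
Byte 2: 0xBF = 10111111 (10xxxxxx ✓), payload 111111.
Byte 3: 0xBC = 10111100 (10xxxxxx ✓), payload 111100.
Byte 4: 0x86 = 10000110 (10xxxxxx ✓), payload 000110.
Concatenate: 011111111111100000110 = 0xFFF06 (21 bits → U+FFF06).

U+FFF06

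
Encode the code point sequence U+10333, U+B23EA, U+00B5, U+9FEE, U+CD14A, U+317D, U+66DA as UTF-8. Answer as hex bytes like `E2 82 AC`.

U+10333: 4-byte form → F0 90 8C B3.
U+B23EA: 4-byte form → F2 B2 8F AA.
U+00B5: 2-byte form → C2 B5.
U+9FEE: 3-byte form → E9 BF AE.
U+CD14A: 4-byte form → F3 8D 85 8A.
U+317D: 3-byte form → E3 85 BD.
U+66DA: 3-byte form → E6 9B 9A.
Concatenated (23 bytes): F0 90 8C B3 F2 B2 8F AA C2 B5 E9 BF AE F3 8D 85 8A E3 85 BD E6 9B 9A.

F0 90 8C B3 F2 B2 8F AA C2 B5 E9 BF AE F3 8D 85 8A E3 85 BD E6 9B 9A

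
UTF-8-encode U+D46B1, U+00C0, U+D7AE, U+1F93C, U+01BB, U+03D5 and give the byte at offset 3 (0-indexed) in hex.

U+D46B1 → 4-byte form F3 94 9A B1 at offsets 0–3.
Offset 3 falls in char 1's range; it's byte 4 of F3 94 9A B1 = 0xB1.

0xB1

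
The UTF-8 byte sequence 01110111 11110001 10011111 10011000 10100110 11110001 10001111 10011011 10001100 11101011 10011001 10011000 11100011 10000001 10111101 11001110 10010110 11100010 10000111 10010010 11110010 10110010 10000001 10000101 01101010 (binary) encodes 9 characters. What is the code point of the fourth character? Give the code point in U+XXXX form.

U+B658

Offset 0: leading byte 0x77 = 01110111 → 1-byte char #1 = 77.
Offset 1: leading byte 0xF1 = 11110001 → 4-byte char #2 = F1 9F 98 A6.
Offset 5: leading byte 0xF1 = 11110001 → 4-byte char #3 = F1 8F 9B 8C.
Offset 9: leading byte 0xEB = 11101011 → 3-byte char #4 = EB 99 98.
Leading byte 0xEB = 11101011 matches 1110xxxx → 3-byte sequence.
Byte 1: 0xEB = 11101011, payload 1011 (4 bits).
Byte 2: 0x99 = 10011001 (10xxxxxx ✓), payload 011001.
Byte 3: 0x98 = 10011000 (10xxxxxx ✓), payload 011000.
Concatenate: 1011011001011000 = 0xB658 (16 bits → U+B658).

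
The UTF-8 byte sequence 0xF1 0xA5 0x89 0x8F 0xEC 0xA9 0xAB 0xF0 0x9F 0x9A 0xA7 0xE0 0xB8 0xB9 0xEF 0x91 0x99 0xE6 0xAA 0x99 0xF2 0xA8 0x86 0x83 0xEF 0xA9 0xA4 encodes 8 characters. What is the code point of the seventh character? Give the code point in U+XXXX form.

Offset 0: leading byte 0xF1 = 11110001 → 4-byte char #1 = F1 A5 89 8F.
Offset 4: leading byte 0xEC = 11101100 → 3-byte char #2 = EC A9 AB.
Offset 7: leading byte 0xF0 = 11110000 → 4-byte char #3 = F0 9F 9A A7.
Offset 11: leading byte 0xE0 = 11100000 → 3-byte char #4 = E0 B8 B9.
Offset 14: leading byte 0xEF = 11101111 → 3-byte char #5 = EF 91 99.
Offset 17: leading byte 0xE6 = 11100110 → 3-byte char #6 = E6 AA 99.
Offset 20: leading byte 0xF2 = 11110010 → 4-byte char #7 = F2 A8 86 83.
Leading byte 0xF2 = 11110010 matches 11110xxx → 4-byte sequence.
Byte 1: 0xF2 = 11110010, payload 010 (3 bits).
Byte 2: 0xA8 = 10101000 (10xxxxxx ✓), payload 101000.
Byte 3: 0x86 = 10000110 (10xxxxxx ✓), payload 000110.
Byte 4: 0x83 = 10000011 (10xxxxxx ✓), payload 000011.
Concatenate: 010101000000110000011 = 0xA8183 (21 bits → U+A8183).

U+A8183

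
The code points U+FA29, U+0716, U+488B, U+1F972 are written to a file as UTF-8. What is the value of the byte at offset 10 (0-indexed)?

0xA5

U+FA29 → 3-byte form EF A8 A9 at offsets 0–2.
U+0716 → 2-byte form DC 96 at offsets 3–4.
U+488B → 3-byte form E4 A2 8B at offsets 5–7.
U+1F972 → 4-byte form F0 9F A5 B2 at offsets 8–11.
Offset 10 falls in char 4's range; it's byte 3 of F0 9F A5 B2 = 0xA5.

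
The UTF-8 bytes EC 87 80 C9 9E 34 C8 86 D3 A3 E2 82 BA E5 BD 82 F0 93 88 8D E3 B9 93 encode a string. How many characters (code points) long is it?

9

Byte at offset 0: 0xEC = 11101100 → 3-byte char (#1). Advance 3.
Byte at offset 3: 0xC9 = 11001001 → 2-byte char (#2). Advance 2.
Byte at offset 5: 0x34 = 00110100 → 1-byte char (#3). Advance 1.
Byte at offset 6: 0xC8 = 11001000 → 2-byte char (#4). Advance 2.
Byte at offset 8: 0xD3 = 11010011 → 2-byte char (#5). Advance 2.
Byte at offset 10: 0xE2 = 11100010 → 3-byte char (#6). Advance 3.
Byte at offset 13: 0xE5 = 11100101 → 3-byte char (#7). Advance 3.
Byte at offset 16: 0xF0 = 11110000 → 4-byte char (#8). Advance 4.
Byte at offset 20: 0xE3 = 11100011 → 3-byte char (#9). Advance 3.
Reached end at offset 23 after 9 code points.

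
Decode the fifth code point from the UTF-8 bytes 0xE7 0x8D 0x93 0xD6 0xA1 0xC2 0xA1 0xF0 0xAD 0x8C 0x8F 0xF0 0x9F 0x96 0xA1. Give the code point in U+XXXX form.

Offset 0: leading byte 0xE7 = 11100111 → 3-byte char #1 = E7 8D 93.
Offset 3: leading byte 0xD6 = 11010110 → 2-byte char #2 = D6 A1.
Offset 5: leading byte 0xC2 = 11000010 → 2-byte char #3 = C2 A1.
Offset 7: leading byte 0xF0 = 11110000 → 4-byte char #4 = F0 AD 8C 8F.
Offset 11: leading byte 0xF0 = 11110000 → 4-byte char #5 = F0 9F 96 A1.
Leading byte 0xF0 = 11110000 matches 11110xxx → 4-byte sequence.
Byte 1: 0xF0 = 11110000, payload 000 (3 bits).
Byte 2: 0x9F = 10011111 (10xxxxxx ✓), payload 011111.
Byte 3: 0x96 = 10010110 (10xxxxxx ✓), payload 010110.
Byte 4: 0xA1 = 10100001 (10xxxxxx ✓), payload 100001.
Concatenate: 000011111010110100001 = 0x1F5A1 (21 bits → U+1F5A1).

U+1F5A1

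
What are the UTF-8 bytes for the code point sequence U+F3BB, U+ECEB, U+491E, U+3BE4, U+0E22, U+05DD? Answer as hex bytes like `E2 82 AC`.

EF 8E BB EE B3 AB E4 A4 9E E3 AF A4 E0 B8 A2 D7 9D

U+F3BB: 3-byte form → EF 8E BB.
U+ECEB: 3-byte form → EE B3 AB.
U+491E: 3-byte form → E4 A4 9E.
U+3BE4: 3-byte form → E3 AF A4.
U+0E22: 3-byte form → E0 B8 A2.
U+05DD: 2-byte form → D7 9D.
Concatenated (17 bytes): EF 8E BB EE B3 AB E4 A4 9E E3 AF A4 E0 B8 A2 D7 9D.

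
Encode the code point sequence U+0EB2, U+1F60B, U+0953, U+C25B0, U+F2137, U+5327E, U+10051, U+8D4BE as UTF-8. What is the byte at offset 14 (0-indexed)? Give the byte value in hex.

0xF3

U+0EB2 → 3-byte form E0 BA B2 at offsets 0–2.
U+1F60B → 4-byte form F0 9F 98 8B at offsets 3–6.
U+0953 → 3-byte form E0 A5 93 at offsets 7–9.
U+C25B0 → 4-byte form F3 82 96 B0 at offsets 10–13.
U+F2137 → 4-byte form F3 B2 84 B7 at offsets 14–17.
Offset 14 falls in char 5's range; it's byte 1 of F3 B2 84 B7 = 0xF3.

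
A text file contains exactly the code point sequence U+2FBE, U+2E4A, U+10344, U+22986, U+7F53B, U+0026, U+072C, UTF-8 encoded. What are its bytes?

U+2FBE: 3-byte form → E2 BE BE.
U+2E4A: 3-byte form → E2 B9 8A.
U+10344: 4-byte form → F0 90 8D 84.
U+22986: 4-byte form → F0 A2 A6 86.
U+7F53B: 4-byte form → F1 BF 94 BB.
U+0026: 1-byte form → 26.
U+072C: 2-byte form → DC AC.
Concatenated (21 bytes): E2 BE BE E2 B9 8A F0 90 8D 84 F0 A2 A6 86 F1 BF 94 BB 26 DC AC.

E2 BE BE E2 B9 8A F0 90 8D 84 F0 A2 A6 86 F1 BF 94 BB 26 DC AC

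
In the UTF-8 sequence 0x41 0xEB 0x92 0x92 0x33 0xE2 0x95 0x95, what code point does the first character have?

Offset 0: leading byte 0x41 = 01000001 → 1-byte char #1 = 41.
Leading byte 0x41 = 01000001 matches 0xxxxxxx → 1-byte sequence.
Byte 1: 0x41 = 01000001, payload 1000001 (7 bits).
Concatenate: 1000001 = 0x41 (7 bits → U+0041).

U+0041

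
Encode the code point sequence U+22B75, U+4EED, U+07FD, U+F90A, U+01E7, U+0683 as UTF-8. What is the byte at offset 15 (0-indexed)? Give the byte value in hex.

U+22B75 → 4-byte form F0 A2 AD B5 at offsets 0–3.
U+4EED → 3-byte form E4 BB AD at offsets 4–6.
U+07FD → 2-byte form DF BD at offsets 7–8.
U+F90A → 3-byte form EF A4 8A at offsets 9–11.
U+01E7 → 2-byte form C7 A7 at offsets 12–13.
U+0683 → 2-byte form DA 83 at offsets 14–15.
Offset 15 falls in char 6's range; it's byte 2 of DA 83 = 0x83.

0x83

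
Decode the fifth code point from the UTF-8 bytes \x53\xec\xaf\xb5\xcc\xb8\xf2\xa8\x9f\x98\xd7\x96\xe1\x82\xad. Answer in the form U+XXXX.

Offset 0: leading byte 0x53 = 01010011 → 1-byte char #1 = 53.
Offset 1: leading byte 0xEC = 11101100 → 3-byte char #2 = EC AF B5.
Offset 4: leading byte 0xCC = 11001100 → 2-byte char #3 = CC B8.
Offset 6: leading byte 0xF2 = 11110010 → 4-byte char #4 = F2 A8 9F 98.
Offset 10: leading byte 0xD7 = 11010111 → 2-byte char #5 = D7 96.
Leading byte 0xD7 = 11010111 matches 110xxxxx → 2-byte sequence.
Byte 1: 0xD7 = 11010111, payload 10111 (5 bits).
Byte 2: 0x96 = 10010110 (10xxxxxx ✓), payload 010110.
Concatenate: 10111010110 = 0x5D6 (11 bits → U+05D6).

U+05D6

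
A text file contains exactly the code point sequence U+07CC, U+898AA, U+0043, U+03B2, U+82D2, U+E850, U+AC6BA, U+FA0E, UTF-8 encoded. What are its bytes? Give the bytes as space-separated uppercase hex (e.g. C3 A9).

DF 8C F2 89 A2 AA 43 CE B2 E8 8B 92 EE A1 90 F2 AC 9A BA EF A8 8E

U+07CC: 2-byte form → DF 8C.
U+898AA: 4-byte form → F2 89 A2 AA.
U+0043: 1-byte form → 43.
U+03B2: 2-byte form → CE B2.
U+82D2: 3-byte form → E8 8B 92.
U+E850: 3-byte form → EE A1 90.
U+AC6BA: 4-byte form → F2 AC 9A BA.
U+FA0E: 3-byte form → EF A8 8E.
Concatenated (22 bytes): DF 8C F2 89 A2 AA 43 CE B2 E8 8B 92 EE A1 90 F2 AC 9A BA EF A8 8E.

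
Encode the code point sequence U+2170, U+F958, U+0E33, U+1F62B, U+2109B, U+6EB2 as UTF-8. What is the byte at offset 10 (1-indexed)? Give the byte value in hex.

1-indexed offset 10 is 0-indexed offset 9.
U+2170 → 3-byte form E2 85 B0 at offsets 0–2.
U+F958 → 3-byte form EF A5 98 at offsets 3–5.
U+0E33 → 3-byte form E0 B8 B3 at offsets 6–8.
U+1F62B → 4-byte form F0 9F 98 AB at offsets 9–12.
Offset 9 falls in char 4's range; it's byte 1 of F0 9F 98 AB = 0xF0.

0xF0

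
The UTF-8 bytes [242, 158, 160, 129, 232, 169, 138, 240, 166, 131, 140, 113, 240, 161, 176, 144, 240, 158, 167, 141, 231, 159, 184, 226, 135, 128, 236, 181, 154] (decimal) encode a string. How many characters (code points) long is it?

Byte at offset 0: 0xF2 = 11110010 → 4-byte char (#1). Advance 4.
Byte at offset 4: 0xE8 = 11101000 → 3-byte char (#2). Advance 3.
Byte at offset 7: 0xF0 = 11110000 → 4-byte char (#3). Advance 4.
Byte at offset 11: 0x71 = 01110001 → 1-byte char (#4). Advance 1.
Byte at offset 12: 0xF0 = 11110000 → 4-byte char (#5). Advance 4.
Byte at offset 16: 0xF0 = 11110000 → 4-byte char (#6). Advance 4.
Byte at offset 20: 0xE7 = 11100111 → 3-byte char (#7). Advance 3.
Byte at offset 23: 0xE2 = 11100010 → 3-byte char (#8). Advance 3.
Byte at offset 26: 0xEC = 11101100 → 3-byte char (#9). Advance 3.
Reached end at offset 29 after 9 code points.

9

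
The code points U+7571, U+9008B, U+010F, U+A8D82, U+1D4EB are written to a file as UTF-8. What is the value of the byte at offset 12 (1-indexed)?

1-indexed offset 12 is 0-indexed offset 11.
U+7571 → 3-byte form E7 95 B1 at offsets 0–2.
U+9008B → 4-byte form F2 90 82 8B at offsets 3–6.
U+010F → 2-byte form C4 8F at offsets 7–8.
U+A8D82 → 4-byte form F2 A8 B6 82 at offsets 9–12.
Offset 11 falls in char 4's range; it's byte 3 of F2 A8 B6 82 = 0xB6.

0xB6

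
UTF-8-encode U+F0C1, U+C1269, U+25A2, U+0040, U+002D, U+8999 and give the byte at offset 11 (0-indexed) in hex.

0x2D

U+F0C1 → 3-byte form EF 83 81 at offsets 0–2.
U+C1269 → 4-byte form F3 81 89 A9 at offsets 3–6.
U+25A2 → 3-byte form E2 96 A2 at offsets 7–9.
U+0040 → 1-byte form 40 at offsets 10–10.
U+002D → 1-byte form 2D at offsets 11–11.
Offset 11 falls in char 5's range; it's byte 1 of 2D = 0x2D.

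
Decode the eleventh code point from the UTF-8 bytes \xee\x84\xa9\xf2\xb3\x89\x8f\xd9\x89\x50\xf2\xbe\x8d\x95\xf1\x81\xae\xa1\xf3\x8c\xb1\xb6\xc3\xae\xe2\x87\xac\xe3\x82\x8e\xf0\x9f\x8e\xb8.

U+1F3B8

Offset 0: leading byte 0xEE = 11101110 → 3-byte char #1 = EE 84 A9.
Offset 3: leading byte 0xF2 = 11110010 → 4-byte char #2 = F2 B3 89 8F.
Offset 7: leading byte 0xD9 = 11011001 → 2-byte char #3 = D9 89.
Offset 9: leading byte 0x50 = 01010000 → 1-byte char #4 = 50.
Offset 10: leading byte 0xF2 = 11110010 → 4-byte char #5 = F2 BE 8D 95.
Offset 14: leading byte 0xF1 = 11110001 → 4-byte char #6 = F1 81 AE A1.
Offset 18: leading byte 0xF3 = 11110011 → 4-byte char #7 = F3 8C B1 B6.
Offset 22: leading byte 0xC3 = 11000011 → 2-byte char #8 = C3 AE.
Offset 24: leading byte 0xE2 = 11100010 → 3-byte char #9 = E2 87 AC.
Offset 27: leading byte 0xE3 = 11100011 → 3-byte char #10 = E3 82 8E.
Offset 30: leading byte 0xF0 = 11110000 → 4-byte char #11 = F0 9F 8E B8.
Leading byte 0xF0 = 11110000 matches 11110xxx → 4-byte sequence.
Byte 1: 0xF0 = 11110000, payload 000 (3 bits).
Byte 2: 0x9F = 10011111 (10xxxxxx ✓), payload 011111.
Byte 3: 0x8E = 10001110 (10xxxxxx ✓), payload 001110.
Byte 4: 0xB8 = 10111000 (10xxxxxx ✓), payload 111000.
Concatenate: 000011111001110111000 = 0x1F3B8 (21 bits → U+1F3B8).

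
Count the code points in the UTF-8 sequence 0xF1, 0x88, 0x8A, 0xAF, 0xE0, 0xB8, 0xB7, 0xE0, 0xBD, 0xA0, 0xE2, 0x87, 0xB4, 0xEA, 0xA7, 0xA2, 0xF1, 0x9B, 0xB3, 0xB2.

Byte at offset 0: 0xF1 = 11110001 → 4-byte char (#1). Advance 4.
Byte at offset 4: 0xE0 = 11100000 → 3-byte char (#2). Advance 3.
Byte at offset 7: 0xE0 = 11100000 → 3-byte char (#3). Advance 3.
Byte at offset 10: 0xE2 = 11100010 → 3-byte char (#4). Advance 3.
Byte at offset 13: 0xEA = 11101010 → 3-byte char (#5). Advance 3.
Byte at offset 16: 0xF1 = 11110001 → 4-byte char (#6). Advance 4.
Reached end at offset 20 after 6 code points.

6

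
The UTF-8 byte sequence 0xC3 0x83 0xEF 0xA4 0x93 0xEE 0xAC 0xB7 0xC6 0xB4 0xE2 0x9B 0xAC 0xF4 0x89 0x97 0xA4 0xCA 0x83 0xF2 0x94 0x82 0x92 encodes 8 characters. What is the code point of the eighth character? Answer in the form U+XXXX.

U+94092

Offset 0: leading byte 0xC3 = 11000011 → 2-byte char #1 = C3 83.
Offset 2: leading byte 0xEF = 11101111 → 3-byte char #2 = EF A4 93.
Offset 5: leading byte 0xEE = 11101110 → 3-byte char #3 = EE AC B7.
Offset 8: leading byte 0xC6 = 11000110 → 2-byte char #4 = C6 B4.
Offset 10: leading byte 0xE2 = 11100010 → 3-byte char #5 = E2 9B AC.
Offset 13: leading byte 0xF4 = 11110100 → 4-byte char #6 = F4 89 97 A4.
Offset 17: leading byte 0xCA = 11001010 → 2-byte char #7 = CA 83.
Offset 19: leading byte 0xF2 = 11110010 → 4-byte char #8 = F2 94 82 92.
Leading byte 0xF2 = 11110010 matches 11110xxx → 4-byte sequence.
Byte 1: 0xF2 = 11110010, payload 010 (3 bits).
Byte 2: 0x94 = 10010100 (10xxxxxx ✓), payload 010100.
Byte 3: 0x82 = 10000010 (10xxxxxx ✓), payload 000010.
Byte 4: 0x92 = 10010010 (10xxxxxx ✓), payload 010010.
Concatenate: 010010100000010010010 = 0x94092 (21 bits → U+94092).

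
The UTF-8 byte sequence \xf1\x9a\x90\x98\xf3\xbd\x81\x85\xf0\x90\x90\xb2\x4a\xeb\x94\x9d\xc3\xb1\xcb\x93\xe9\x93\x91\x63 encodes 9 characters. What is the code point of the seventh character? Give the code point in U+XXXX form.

U+02D3

Offset 0: leading byte 0xF1 = 11110001 → 4-byte char #1 = F1 9A 90 98.
Offset 4: leading byte 0xF3 = 11110011 → 4-byte char #2 = F3 BD 81 85.
Offset 8: leading byte 0xF0 = 11110000 → 4-byte char #3 = F0 90 90 B2.
Offset 12: leading byte 0x4A = 01001010 → 1-byte char #4 = 4A.
Offset 13: leading byte 0xEB = 11101011 → 3-byte char #5 = EB 94 9D.
Offset 16: leading byte 0xC3 = 11000011 → 2-byte char #6 = C3 B1.
Offset 18: leading byte 0xCB = 11001011 → 2-byte char #7 = CB 93.
Leading byte 0xCB = 11001011 matches 110xxxxx → 2-byte sequence.
Byte 1: 0xCB = 11001011, payload 01011 (5 bits).
Byte 2: 0x93 = 10010011 (10xxxxxx ✓), payload 010011.
Concatenate: 01011010011 = 0x2D3 (11 bits → U+02D3).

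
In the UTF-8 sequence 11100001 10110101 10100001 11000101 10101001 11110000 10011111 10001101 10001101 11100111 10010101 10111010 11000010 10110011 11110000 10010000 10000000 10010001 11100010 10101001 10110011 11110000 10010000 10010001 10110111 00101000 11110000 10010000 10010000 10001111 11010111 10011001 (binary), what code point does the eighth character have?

U+10477

Offset 0: leading byte 0xE1 = 11100001 → 3-byte char #1 = E1 B5 A1.
Offset 3: leading byte 0xC5 = 11000101 → 2-byte char #2 = C5 A9.
Offset 5: leading byte 0xF0 = 11110000 → 4-byte char #3 = F0 9F 8D 8D.
Offset 9: leading byte 0xE7 = 11100111 → 3-byte char #4 = E7 95 BA.
Offset 12: leading byte 0xC2 = 11000010 → 2-byte char #5 = C2 B3.
Offset 14: leading byte 0xF0 = 11110000 → 4-byte char #6 = F0 90 80 91.
Offset 18: leading byte 0xE2 = 11100010 → 3-byte char #7 = E2 A9 B3.
Offset 21: leading byte 0xF0 = 11110000 → 4-byte char #8 = F0 90 91 B7.
Leading byte 0xF0 = 11110000 matches 11110xxx → 4-byte sequence.
Byte 1: 0xF0 = 11110000, payload 000 (3 bits).
Byte 2: 0x90 = 10010000 (10xxxxxx ✓), payload 010000.
Byte 3: 0x91 = 10010001 (10xxxxxx ✓), payload 010001.
Byte 4: 0xB7 = 10110111 (10xxxxxx ✓), payload 110111.
Concatenate: 000010000010001110111 = 0x10477 (21 bits → U+10477).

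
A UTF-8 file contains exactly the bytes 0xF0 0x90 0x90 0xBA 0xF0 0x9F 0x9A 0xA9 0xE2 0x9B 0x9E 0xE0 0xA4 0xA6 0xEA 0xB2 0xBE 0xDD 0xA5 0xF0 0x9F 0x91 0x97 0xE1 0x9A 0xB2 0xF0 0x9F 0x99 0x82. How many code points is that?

9

Byte at offset 0: 0xF0 = 11110000 → 4-byte char (#1). Advance 4.
Byte at offset 4: 0xF0 = 11110000 → 4-byte char (#2). Advance 4.
Byte at offset 8: 0xE2 = 11100010 → 3-byte char (#3). Advance 3.
Byte at offset 11: 0xE0 = 11100000 → 3-byte char (#4). Advance 3.
Byte at offset 14: 0xEA = 11101010 → 3-byte char (#5). Advance 3.
Byte at offset 17: 0xDD = 11011101 → 2-byte char (#6). Advance 2.
Byte at offset 19: 0xF0 = 11110000 → 4-byte char (#7). Advance 4.
Byte at offset 23: 0xE1 = 11100001 → 3-byte char (#8). Advance 3.
Byte at offset 26: 0xF0 = 11110000 → 4-byte char (#9). Advance 4.
Reached end at offset 30 after 9 code points.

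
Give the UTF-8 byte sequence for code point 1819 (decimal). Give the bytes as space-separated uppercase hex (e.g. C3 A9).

DC 9B

U+071B = 0x71B = 1819 decimal. In range U+0080–U+07FF → 2-byte form: 110xxxxx 10xxxxxx.
Binary (11 bits): 11100011011.
Split 5+6: 11100 | 011011.
Byte 1: 11011100 = 0xDC.
Byte 2: 10011011 = 0x9B.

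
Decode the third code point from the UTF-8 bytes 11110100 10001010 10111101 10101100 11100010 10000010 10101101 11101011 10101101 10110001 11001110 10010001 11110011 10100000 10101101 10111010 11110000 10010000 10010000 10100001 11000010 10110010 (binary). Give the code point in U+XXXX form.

U+BB71

Offset 0: leading byte 0xF4 = 11110100 → 4-byte char #1 = F4 8A BD AC.
Offset 4: leading byte 0xE2 = 11100010 → 3-byte char #2 = E2 82 AD.
Offset 7: leading byte 0xEB = 11101011 → 3-byte char #3 = EB AD B1.
Leading byte 0xEB = 11101011 matches 1110xxxx → 3-byte sequence.
Byte 1: 0xEB = 11101011, payload 1011 (4 bits).
Byte 2: 0xAD = 10101101 (10xxxxxx ✓), payload 101101.
Byte 3: 0xB1 = 10110001 (10xxxxxx ✓), payload 110001.
Concatenate: 1011101101110001 = 0xBB71 (16 bits → U+BB71).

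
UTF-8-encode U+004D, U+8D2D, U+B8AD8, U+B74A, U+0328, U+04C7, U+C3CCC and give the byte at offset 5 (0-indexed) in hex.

0xB8

U+004D → 1-byte form 4D at offsets 0–0.
U+8D2D → 3-byte form E8 B4 AD at offsets 1–3.
U+B8AD8 → 4-byte form F2 B8 AB 98 at offsets 4–7.
Offset 5 falls in char 3's range; it's byte 2 of F2 B8 AB 98 = 0xB8.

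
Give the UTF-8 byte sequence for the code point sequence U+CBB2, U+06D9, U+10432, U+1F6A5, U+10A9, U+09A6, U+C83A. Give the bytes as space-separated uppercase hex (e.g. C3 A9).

U+CBB2: 3-byte form → EC AE B2.
U+06D9: 2-byte form → DB 99.
U+10432: 4-byte form → F0 90 90 B2.
U+1F6A5: 4-byte form → F0 9F 9A A5.
U+10A9: 3-byte form → E1 82 A9.
U+09A6: 3-byte form → E0 A6 A6.
U+C83A: 3-byte form → EC A0 BA.
Concatenated (22 bytes): EC AE B2 DB 99 F0 90 90 B2 F0 9F 9A A5 E1 82 A9 E0 A6 A6 EC A0 BA.

EC AE B2 DB 99 F0 90 90 B2 F0 9F 9A A5 E1 82 A9 E0 A6 A6 EC A0 BA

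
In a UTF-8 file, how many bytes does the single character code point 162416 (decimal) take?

4

U+27A70 = 0x27A70. UTF-8 uses 1 byte below 0x80, 2 below 0x800, 3 below 0x10000, 4 up to 0x10FFFF. 0x27A70 is in U+10000–U+10FFFF → 4 bytes.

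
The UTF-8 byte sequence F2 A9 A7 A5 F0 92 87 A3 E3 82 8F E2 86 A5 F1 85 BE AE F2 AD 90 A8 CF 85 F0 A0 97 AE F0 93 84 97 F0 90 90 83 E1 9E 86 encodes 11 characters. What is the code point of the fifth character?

U+45FAE

Offset 0: leading byte 0xF2 = 11110010 → 4-byte char #1 = F2 A9 A7 A5.
Offset 4: leading byte 0xF0 = 11110000 → 4-byte char #2 = F0 92 87 A3.
Offset 8: leading byte 0xE3 = 11100011 → 3-byte char #3 = E3 82 8F.
Offset 11: leading byte 0xE2 = 11100010 → 3-byte char #4 = E2 86 A5.
Offset 14: leading byte 0xF1 = 11110001 → 4-byte char #5 = F1 85 BE AE.
Leading byte 0xF1 = 11110001 matches 11110xxx → 4-byte sequence.
Byte 1: 0xF1 = 11110001, payload 001 (3 bits).
Byte 2: 0x85 = 10000101 (10xxxxxx ✓), payload 000101.
Byte 3: 0xBE = 10111110 (10xxxxxx ✓), payload 111110.
Byte 4: 0xAE = 10101110 (10xxxxxx ✓), payload 101110.
Concatenate: 001000101111110101110 = 0x45FAE (21 bits → U+45FAE).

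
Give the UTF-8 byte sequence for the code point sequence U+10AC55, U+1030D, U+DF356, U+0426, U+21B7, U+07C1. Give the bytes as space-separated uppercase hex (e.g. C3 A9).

U+10AC55: 4-byte form → F4 8A B1 95.
U+1030D: 4-byte form → F0 90 8C 8D.
U+DF356: 4-byte form → F3 9F 8D 96.
U+0426: 2-byte form → D0 A6.
U+21B7: 3-byte form → E2 86 B7.
U+07C1: 2-byte form → DF 81.
Concatenated (19 bytes): F4 8A B1 95 F0 90 8C 8D F3 9F 8D 96 D0 A6 E2 86 B7 DF 81.

F4 8A B1 95 F0 90 8C 8D F3 9F 8D 96 D0 A6 E2 86 B7 DF 81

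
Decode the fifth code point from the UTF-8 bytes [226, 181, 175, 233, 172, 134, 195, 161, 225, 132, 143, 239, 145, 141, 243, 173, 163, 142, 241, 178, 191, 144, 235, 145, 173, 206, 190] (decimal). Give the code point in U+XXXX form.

U+F44D

Offset 0: leading byte 0xE2 = 11100010 → 3-byte char #1 = E2 B5 AF.
Offset 3: leading byte 0xE9 = 11101001 → 3-byte char #2 = E9 AC 86.
Offset 6: leading byte 0xC3 = 11000011 → 2-byte char #3 = C3 A1.
Offset 8: leading byte 0xE1 = 11100001 → 3-byte char #4 = E1 84 8F.
Offset 11: leading byte 0xEF = 11101111 → 3-byte char #5 = EF 91 8D.
Leading byte 0xEF = 11101111 matches 1110xxxx → 3-byte sequence.
Byte 1: 0xEF = 11101111, payload 1111 (4 bits).
Byte 2: 0x91 = 10010001 (10xxxxxx ✓), payload 010001.
Byte 3: 0x8D = 10001101 (10xxxxxx ✓), payload 001101.
Concatenate: 1111010001001101 = 0xF44D (16 bits → U+F44D).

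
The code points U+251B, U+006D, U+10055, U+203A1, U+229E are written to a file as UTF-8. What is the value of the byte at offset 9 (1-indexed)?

1-indexed offset 9 is 0-indexed offset 8.
U+251B → 3-byte form E2 94 9B at offsets 0–2.
U+006D → 1-byte form 6D at offsets 3–3.
U+10055 → 4-byte form F0 90 81 95 at offsets 4–7.
U+203A1 → 4-byte form F0 A0 8E A1 at offsets 8–11.
Offset 8 falls in char 4's range; it's byte 1 of F0 A0 8E A1 = 0xF0.

0xF0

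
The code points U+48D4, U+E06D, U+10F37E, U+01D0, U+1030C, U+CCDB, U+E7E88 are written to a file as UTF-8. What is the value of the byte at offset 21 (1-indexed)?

0xA7

1-indexed offset 21 is 0-indexed offset 20.
U+48D4 → 3-byte form E4 A3 94 at offsets 0–2.
U+E06D → 3-byte form EE 81 AD at offsets 3–5.
U+10F37E → 4-byte form F4 8F 8D BE at offsets 6–9.
U+01D0 → 2-byte form C7 90 at offsets 10–11.
U+1030C → 4-byte form F0 90 8C 8C at offsets 12–15.
U+CCDB → 3-byte form EC B3 9B at offsets 16–18.
U+E7E88 → 4-byte form F3 A7 BA 88 at offsets 19–22.
Offset 20 falls in char 7's range; it's byte 2 of F3 A7 BA 88 = 0xA7.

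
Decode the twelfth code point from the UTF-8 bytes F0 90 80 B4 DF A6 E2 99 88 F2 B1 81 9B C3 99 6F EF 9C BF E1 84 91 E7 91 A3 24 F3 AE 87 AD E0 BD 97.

Offset 0: leading byte 0xF0 = 11110000 → 4-byte char #1 = F0 90 80 B4.
Offset 4: leading byte 0xDF = 11011111 → 2-byte char #2 = DF A6.
Offset 6: leading byte 0xE2 = 11100010 → 3-byte char #3 = E2 99 88.
Offset 9: leading byte 0xF2 = 11110010 → 4-byte char #4 = F2 B1 81 9B.
Offset 13: leading byte 0xC3 = 11000011 → 2-byte char #5 = C3 99.
Offset 15: leading byte 0x6F = 01101111 → 1-byte char #6 = 6F.
Offset 16: leading byte 0xEF = 11101111 → 3-byte char #7 = EF 9C BF.
Offset 19: leading byte 0xE1 = 11100001 → 3-byte char #8 = E1 84 91.
Offset 22: leading byte 0xE7 = 11100111 → 3-byte char #9 = E7 91 A3.
Offset 25: leading byte 0x24 = 00100100 → 1-byte char #10 = 24.
Offset 26: leading byte 0xF3 = 11110011 → 4-byte char #11 = F3 AE 87 AD.
Offset 30: leading byte 0xE0 = 11100000 → 3-byte char #12 = E0 BD 97.
Leading byte 0xE0 = 11100000 matches 1110xxxx → 3-byte sequence.
Byte 1: 0xE0 = 11100000, payload 0000 (4 bits).
Byte 2: 0xBD = 10111101 (10xxxxxx ✓), payload 111101.
Byte 3: 0x97 = 10010111 (10xxxxxx ✓), payload 010111.
Concatenate: 0000111101010111 = 0xF57 (16 bits → U+0F57).

U+0F57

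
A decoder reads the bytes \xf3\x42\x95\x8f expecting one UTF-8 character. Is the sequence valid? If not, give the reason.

Leading byte 0xF3 = 11110011 → 4-byte form.
Byte 2 is 0x42 = 01000010, which is not 10xxxxxx — expected a continuation byte.

invalid (non-continuation byte where continuation expected)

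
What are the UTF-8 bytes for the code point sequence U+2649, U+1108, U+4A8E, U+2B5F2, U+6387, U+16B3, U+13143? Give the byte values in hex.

E2 99 89 E1 84 88 E4 AA 8E F0 AB 97 B2 E6 8E 87 E1 9A B3 F0 93 85 83

U+2649: 3-byte form → E2 99 89.
U+1108: 3-byte form → E1 84 88.
U+4A8E: 3-byte form → E4 AA 8E.
U+2B5F2: 4-byte form → F0 AB 97 B2.
U+6387: 3-byte form → E6 8E 87.
U+16B3: 3-byte form → E1 9A B3.
U+13143: 4-byte form → F0 93 85 83.
Concatenated (23 bytes): E2 99 89 E1 84 88 E4 AA 8E F0 AB 97 B2 E6 8E 87 E1 9A B3 F0 93 85 83.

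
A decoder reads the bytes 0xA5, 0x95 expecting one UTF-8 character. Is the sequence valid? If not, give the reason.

invalid (continuation byte with no leading byte)

Byte 0xA5 = 10100101 has the form 10xxxxxx — a continuation byte — but there is no preceding leading byte.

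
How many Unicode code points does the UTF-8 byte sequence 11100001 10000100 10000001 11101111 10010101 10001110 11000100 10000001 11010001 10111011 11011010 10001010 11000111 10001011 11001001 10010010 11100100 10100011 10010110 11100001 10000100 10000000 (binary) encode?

9

Byte at offset 0: 0xE1 = 11100001 → 3-byte char (#1). Advance 3.
Byte at offset 3: 0xEF = 11101111 → 3-byte char (#2). Advance 3.
Byte at offset 6: 0xC4 = 11000100 → 2-byte char (#3). Advance 2.
Byte at offset 8: 0xD1 = 11010001 → 2-byte char (#4). Advance 2.
Byte at offset 10: 0xDA = 11011010 → 2-byte char (#5). Advance 2.
Byte at offset 12: 0xC7 = 11000111 → 2-byte char (#6). Advance 2.
Byte at offset 14: 0xC9 = 11001001 → 2-byte char (#7). Advance 2.
Byte at offset 16: 0xE4 = 11100100 → 3-byte char (#8). Advance 3.
Byte at offset 19: 0xE1 = 11100001 → 3-byte char (#9). Advance 3.
Reached end at offset 22 after 9 code points.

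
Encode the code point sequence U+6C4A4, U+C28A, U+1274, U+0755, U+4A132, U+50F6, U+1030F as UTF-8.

F1 AC 92 A4 EC 8A 8A E1 89 B4 DD 95 F1 8A 84 B2 E5 83 B6 F0 90 8C 8F

U+6C4A4: 4-byte form → F1 AC 92 A4.
U+C28A: 3-byte form → EC 8A 8A.
U+1274: 3-byte form → E1 89 B4.
U+0755: 2-byte form → DD 95.
U+4A132: 4-byte form → F1 8A 84 B2.
U+50F6: 3-byte form → E5 83 B6.
U+1030F: 4-byte form → F0 90 8C 8F.
Concatenated (23 bytes): F1 AC 92 A4 EC 8A 8A E1 89 B4 DD 95 F1 8A 84 B2 E5 83 B6 F0 90 8C 8F.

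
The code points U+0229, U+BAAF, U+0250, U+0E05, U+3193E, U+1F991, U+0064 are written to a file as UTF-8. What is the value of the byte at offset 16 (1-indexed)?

0x9F

1-indexed offset 16 is 0-indexed offset 15.
U+0229 → 2-byte form C8 A9 at offsets 0–1.
U+BAAF → 3-byte form EB AA AF at offsets 2–4.
U+0250 → 2-byte form C9 90 at offsets 5–6.
U+0E05 → 3-byte form E0 B8 85 at offsets 7–9.
U+3193E → 4-byte form F0 B1 A4 BE at offsets 10–13.
U+1F991 → 4-byte form F0 9F A6 91 at offsets 14–17.
Offset 15 falls in char 6's range; it's byte 2 of F0 9F A6 91 = 0x9F.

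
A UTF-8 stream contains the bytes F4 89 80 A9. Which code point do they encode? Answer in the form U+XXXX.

Leading byte 0xF4 = 11110100 matches 11110xxx → 4-byte sequence.
Byte 1: 0xF4 = 11110100, payload 100 (3 bits).
Byte 2: 0x89 = 10001001 (10xxxxxx ✓), payload 001001.
Byte 3: 0x80 = 10000000 (10xxxxxx ✓), payload 000000.
Byte 4: 0xA9 = 10101001 (10xxxxxx ✓), payload 101001.
Concatenate: 100001001000000101001 = 0x109029 (21 bits → U+109029).

U+109029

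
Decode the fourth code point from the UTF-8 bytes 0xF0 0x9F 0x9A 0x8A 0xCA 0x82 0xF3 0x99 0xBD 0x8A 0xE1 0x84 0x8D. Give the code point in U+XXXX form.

Offset 0: leading byte 0xF0 = 11110000 → 4-byte char #1 = F0 9F 9A 8A.
Offset 4: leading byte 0xCA = 11001010 → 2-byte char #2 = CA 82.
Offset 6: leading byte 0xF3 = 11110011 → 4-byte char #3 = F3 99 BD 8A.
Offset 10: leading byte 0xE1 = 11100001 → 3-byte char #4 = E1 84 8D.
Leading byte 0xE1 = 11100001 matches 1110xxxx → 3-byte sequence.
Byte 1: 0xE1 = 11100001, payload 0001 (4 bits).
Byte 2: 0x84 = 10000100 (10xxxxxx ✓), payload 000100.
Byte 3: 0x8D = 10001101 (10xxxxxx ✓), payload 001101.
Concatenate: 0001000100001101 = 0x110D (16 bits → U+110D).

U+110D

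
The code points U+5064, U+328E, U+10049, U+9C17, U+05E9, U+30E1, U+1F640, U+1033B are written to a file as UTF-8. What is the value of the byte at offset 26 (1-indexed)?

0xBB

1-indexed offset 26 is 0-indexed offset 25.
U+5064 → 3-byte form E5 81 A4 at offsets 0–2.
U+328E → 3-byte form E3 8A 8E at offsets 3–5.
U+10049 → 4-byte form F0 90 81 89 at offsets 6–9.
U+9C17 → 3-byte form E9 B0 97 at offsets 10–12.
U+05E9 → 2-byte form D7 A9 at offsets 13–14.
U+30E1 → 3-byte form E3 83 A1 at offsets 15–17.
U+1F640 → 4-byte form F0 9F 99 80 at offsets 18–21.
U+1033B → 4-byte form F0 90 8C BB at offsets 22–25.
Offset 25 falls in char 8's range; it's byte 4 of F0 90 8C BB = 0xBB.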